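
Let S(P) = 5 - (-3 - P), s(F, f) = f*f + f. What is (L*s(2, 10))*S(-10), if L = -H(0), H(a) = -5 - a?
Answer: -1100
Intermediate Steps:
s(F, f) = f + f² (s(F, f) = f² + f = f + f²)
L = 5 (L = -(-5 - 1*0) = -(-5 + 0) = -1*(-5) = 5)
S(P) = 8 + P (S(P) = 5 + (3 + P) = 8 + P)
(L*s(2, 10))*S(-10) = (5*(10*(1 + 10)))*(8 - 10) = (5*(10*11))*(-2) = (5*110)*(-2) = 550*(-2) = -1100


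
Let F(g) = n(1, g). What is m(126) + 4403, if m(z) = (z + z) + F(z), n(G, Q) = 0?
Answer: 4655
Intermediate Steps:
F(g) = 0
m(z) = 2*z (m(z) = (z + z) + 0 = 2*z + 0 = 2*z)
m(126) + 4403 = 2*126 + 4403 = 252 + 4403 = 4655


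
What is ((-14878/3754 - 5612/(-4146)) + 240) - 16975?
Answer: -65126390620/3891021 ≈ -16738.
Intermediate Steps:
((-14878/3754 - 5612/(-4146)) + 240) - 16975 = ((-14878*1/3754 - 5612*(-1/4146)) + 240) - 16975 = ((-7439/1877 + 2806/2073) + 240) - 16975 = (-10154185/3891021 + 240) - 16975 = 923690855/3891021 - 16975 = -65126390620/3891021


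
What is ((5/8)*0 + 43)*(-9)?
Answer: -387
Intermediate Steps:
((5/8)*0 + 43)*(-9) = (0 + 43)*(-9) = 43*(-9) = -387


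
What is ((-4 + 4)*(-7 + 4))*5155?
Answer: 0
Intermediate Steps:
((-4 + 4)*(-7 + 4))*5155 = (0*(-3))*5155 = 0*5155 = 0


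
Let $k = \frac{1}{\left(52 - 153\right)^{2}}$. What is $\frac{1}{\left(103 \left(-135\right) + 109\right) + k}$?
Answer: $- \frac{10201}{140732995} \approx -7.2485 \cdot 10^{-5}$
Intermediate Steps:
$k = \frac{1}{10201}$ ($k = \frac{1}{\left(-101\right)^{2}} = \frac{1}{10201} \approx 9.803 \cdot 10^{-5}$)
$\frac{1}{\left(103 \left(-135\right) + 109\right) + k} = \frac{1}{\left(103 \left(-135\right) + 109\right) + \frac{1}{10201}} = \frac{1}{\left(-13905 + 109\right) + \frac{1}{10201}} = \frac{1}{-13796 + \frac{1}{10201}} = \frac{1}{- \frac{140732995}{10201}} = - \frac{10201}{140732995}$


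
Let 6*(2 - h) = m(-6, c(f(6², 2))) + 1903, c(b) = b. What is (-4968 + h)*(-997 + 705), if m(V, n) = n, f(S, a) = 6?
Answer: 4628930/3 ≈ 1.5430e+6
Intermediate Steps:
h = -1897/6 (h = 2 - (6 + 1903)/6 = 2 - ⅙*1909 = 2 - 1909/6 = -1897/6 ≈ -316.17)
(-4968 + h)*(-997 + 705) = (-4968 - 1897/6)*(-997 + 705) = -31705/6*(-292) = 4628930/3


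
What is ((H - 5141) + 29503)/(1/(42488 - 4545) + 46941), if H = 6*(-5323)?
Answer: -71864042/445270591 ≈ -0.16139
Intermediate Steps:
H = -31938
((H - 5141) + 29503)/(1/(42488 - 4545) + 46941) = ((-31938 - 5141) + 29503)/(1/(42488 - 4545) + 46941) = (-37079 + 29503)/(1/37943 + 46941) = -7576/(1/37943 + 46941) = -7576/1781082364/37943 = -7576*37943/1781082364 = -71864042/445270591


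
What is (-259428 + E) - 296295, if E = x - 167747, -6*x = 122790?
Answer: -743935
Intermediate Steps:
x = -20465 (x = -⅙*122790 = -20465)
E = -188212 (E = -20465 - 167747 = -188212)
(-259428 + E) - 296295 = (-259428 - 188212) - 296295 = -447640 - 296295 = -743935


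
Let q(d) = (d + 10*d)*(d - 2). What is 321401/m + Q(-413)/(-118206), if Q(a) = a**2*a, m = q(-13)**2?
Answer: 3274314988369/5493623850 ≈ 596.02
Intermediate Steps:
q(d) = 11*d*(-2 + d) (q(d) = (11*d)*(-2 + d) = 11*d*(-2 + d))
m = 4601025 (m = (11*(-13)*(-2 - 13))**2 = (11*(-13)*(-15))**2 = 2145**2 = 4601025)
Q(a) = a**3
321401/m + Q(-413)/(-118206) = 321401/4601025 + (-413)**3/(-118206) = 321401*(1/4601025) - 70444997*(-1/118206) = 321401/4601025 + 70444997/118206 = 3274314988369/5493623850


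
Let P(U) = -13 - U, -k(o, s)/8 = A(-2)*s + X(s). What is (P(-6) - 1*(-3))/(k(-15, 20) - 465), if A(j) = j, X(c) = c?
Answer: 4/305 ≈ 0.013115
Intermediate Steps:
k(o, s) = 8*s (k(o, s) = -8*(-2*s + s) = -(-8)*s = 8*s)
(P(-6) - 1*(-3))/(k(-15, 20) - 465) = ((-13 - 1*(-6)) - 1*(-3))/(8*20 - 465) = ((-13 + 6) + 3)/(160 - 465) = (-7 + 3)/(-305) = -4*(-1/305) = 4/305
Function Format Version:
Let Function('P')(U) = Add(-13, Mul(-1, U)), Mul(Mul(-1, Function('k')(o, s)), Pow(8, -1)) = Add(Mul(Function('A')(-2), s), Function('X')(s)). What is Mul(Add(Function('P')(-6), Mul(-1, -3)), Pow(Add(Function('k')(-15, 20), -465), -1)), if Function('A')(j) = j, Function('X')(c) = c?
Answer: Rational(4, 305) ≈ 0.013115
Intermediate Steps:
Function('k')(o, s) = Mul(8, s) (Function('k')(o, s) = Mul(-8, Add(Mul(-2, s), s)) = Mul(-8, Mul(-1, s)) = Mul(8, s))
Mul(Add(Function('P')(-6), Mul(-1, -3)), Pow(Add(Function('k')(-15, 20), -465), -1)) = Mul(Add(Add(-13, Mul(-1, -6)), Mul(-1, -3)), Pow(Add(Mul(8, 20), -465), -1)) = Mul(Add(Add(-13, 6), 3), Pow(Add(160, -465), -1)) = Mul(Add(-7, 3), Pow(-305, -1)) = Mul(-4, Rational(-1, 305)) = Rational(4, 305)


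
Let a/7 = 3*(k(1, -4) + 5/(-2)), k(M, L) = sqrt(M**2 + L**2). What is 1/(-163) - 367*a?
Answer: 6281203/326 - 7707*sqrt(17) ≈ -12509.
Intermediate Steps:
k(M, L) = sqrt(L**2 + M**2)
a = -105/2 + 21*sqrt(17) (a = 7*(3*(sqrt((-4)**2 + 1**2) + 5/(-2))) = 7*(3*(sqrt(16 + 1) + 5*(-1/2))) = 7*(3*(sqrt(17) - 5/2)) = 7*(3*(-5/2 + sqrt(17))) = 7*(-15/2 + 3*sqrt(17)) = -105/2 + 21*sqrt(17) ≈ 34.085)
1/(-163) - 367*a = 1/(-163) - 367*(-105/2 + 21*sqrt(17)) = -1/163 + (38535/2 - 7707*sqrt(17)) = 6281203/326 - 7707*sqrt(17)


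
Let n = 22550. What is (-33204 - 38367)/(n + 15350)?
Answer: -71571/37900 ≈ -1.8884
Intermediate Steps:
(-33204 - 38367)/(n + 15350) = (-33204 - 38367)/(22550 + 15350) = -71571/37900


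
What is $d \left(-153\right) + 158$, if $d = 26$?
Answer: $-3820$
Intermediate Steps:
$d \left(-153\right) + 158 = 26 \left(-153\right) + 158 = -3978 + 158 = -3820$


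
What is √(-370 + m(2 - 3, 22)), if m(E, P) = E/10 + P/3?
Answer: I*√326490/30 ≈ 19.046*I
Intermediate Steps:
m(E, P) = P/3 + E/10 (m(E, P) = E*(⅒) + P*(⅓) = E/10 + P/3 = P/3 + E/10)
√(-370 + m(2 - 3, 22)) = √(-370 + ((⅓)*22 + (2 - 3)/10)) = √(-370 + (22/3 + (⅒)*(-1))) = √(-370 + (22/3 - ⅒)) = √(-370 + 217/30) = √(-10883/30) = I*√326490/30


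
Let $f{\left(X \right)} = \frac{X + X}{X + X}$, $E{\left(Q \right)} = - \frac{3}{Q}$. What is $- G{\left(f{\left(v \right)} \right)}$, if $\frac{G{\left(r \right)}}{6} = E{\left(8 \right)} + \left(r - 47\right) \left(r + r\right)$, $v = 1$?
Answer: $\frac{2217}{4} \approx 554.25$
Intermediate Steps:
$f{\left(X \right)} = 1$ ($f{\left(X \right)} = \frac{2 X}{2 X} = 2 X \frac{1}{2 X} = 1$)
$G{\left(r \right)} = - \frac{9}{4} + 12 r \left(-47 + r\right)$ ($G{\left(r \right)} = 6 \left(- \frac{3}{8} + \left(r - 47\right) \left(r + r\right)\right) = 6 \left(\left(-3\right) \frac{1}{8} + \left(-47 + r\right) 2 r\right) = 6 \left(- \frac{3}{8} + 2 r \left(-47 + r\right)\right) = - \frac{9}{4} + 12 r \left(-47 + r\right)$)
$- G{\left(f{\left(v \right)} \right)} = - (- \frac{9}{4} - 564 + 12 \cdot 1^{2}) = - (- \frac{9}{4} - 564 + 12 \cdot 1) = - (- \frac{9}{4} - 564 + 12) = \left(-1\right) \left(- \frac{2217}{4}\right) = \frac{2217}{4}$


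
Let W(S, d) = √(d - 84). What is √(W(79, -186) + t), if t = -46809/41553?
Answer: √(-296457 + 789507*I*√30)/513 ≈ 2.7698 + 2.9662*I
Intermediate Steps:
t = -5201/4617 (t = -46809*1/41553 = -5201/4617 ≈ -1.1265)
W(S, d) = √(-84 + d)
√(W(79, -186) + t) = √(√(-84 - 186) - 5201/4617) = √(√(-270) - 5201/4617) = √(3*I*√30 - 5201/4617) = √(-5201/4617 + 3*I*√30)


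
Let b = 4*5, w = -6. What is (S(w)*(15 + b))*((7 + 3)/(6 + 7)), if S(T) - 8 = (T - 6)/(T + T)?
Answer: 3150/13 ≈ 242.31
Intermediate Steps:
b = 20
S(T) = 8 + (-6 + T)/(2*T) (S(T) = 8 + (T - 6)/(T + T) = 8 + (-6 + T)/((2*T)) = 8 + (-6 + T)*(1/(2*T)) = 8 + (-6 + T)/(2*T))
(S(w)*(15 + b))*((7 + 3)/(6 + 7)) = ((17/2 - 3/(-6))*(15 + 20))*((7 + 3)/(6 + 7)) = ((17/2 - 3*(-⅙))*35)*(10/13) = ((17/2 + ½)*35)*(10*(1/13)) = (9*35)*(10/13) = 315*(10/13) = 3150/13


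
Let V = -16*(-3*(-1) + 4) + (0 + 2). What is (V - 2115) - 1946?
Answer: -4171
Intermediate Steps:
V = -110 (V = -16*(3 + 4) + 2 = -16*7 + 2 = -112 + 2 = -110)
(V - 2115) - 1946 = (-110 - 2115) - 1946 = -2225 - 1946 = -4171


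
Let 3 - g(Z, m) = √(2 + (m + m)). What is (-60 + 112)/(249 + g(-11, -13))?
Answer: 546/2647 + 13*I*√6/7941 ≈ 0.20627 + 0.00401*I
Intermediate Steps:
g(Z, m) = 3 - √(2 + 2*m) (g(Z, m) = 3 - √(2 + (m + m)) = 3 - √(2 + 2*m))
(-60 + 112)/(249 + g(-11, -13)) = (-60 + 112)/(249 + (3 - √(2 + 2*(-13)))) = 52/(249 + (3 - √(2 - 26))) = 52/(249 + (3 - √(-24))) = 52/(249 + (3 - 2*I*√6)) = 52/(252 - 2*I*√6)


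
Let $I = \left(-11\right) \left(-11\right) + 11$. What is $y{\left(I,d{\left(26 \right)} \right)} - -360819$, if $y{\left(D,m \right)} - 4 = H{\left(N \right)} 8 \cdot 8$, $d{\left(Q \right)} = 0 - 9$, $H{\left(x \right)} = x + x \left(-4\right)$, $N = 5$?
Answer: $359863$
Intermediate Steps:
$H{\left(x \right)} = - 3 x$ ($H{\left(x \right)} = x - 4 x = - 3 x$)
$I = 132$ ($I = 121 + 11 = 132$)
$d{\left(Q \right)} = -9$
$y{\left(D,m \right)} = -956$ ($y{\left(D,m \right)} = 4 + \left(-3\right) 5 \cdot 8 \cdot 8 = 4 + \left(-15\right) 8 \cdot 8 = 4 - 960 = -956$)
$y{\left(I,d{\left(26 \right)} \right)} - -360819 = -956 - -360819 = -956 + 360819 = 359863$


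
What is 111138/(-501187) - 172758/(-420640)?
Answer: 19917487713/105409649840 ≈ 0.18895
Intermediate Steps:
111138/(-501187) - 172758/(-420640) = 111138*(-1/501187) - 172758*(-1/420640) = -111138/501187 + 86379/210320 = 19917487713/105409649840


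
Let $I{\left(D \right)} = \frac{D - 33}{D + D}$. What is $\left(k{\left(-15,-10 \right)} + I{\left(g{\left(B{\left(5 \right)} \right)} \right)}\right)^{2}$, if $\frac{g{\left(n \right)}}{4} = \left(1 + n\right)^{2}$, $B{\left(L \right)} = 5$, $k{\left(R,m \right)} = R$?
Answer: $\frac{1968409}{9216} \approx 213.59$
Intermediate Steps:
$g{\left(n \right)} = 4 \left(1 + n\right)^{2}$
$I{\left(D \right)} = \frac{-33 + D}{2 D}$
$\left(k{\left(-15,-10 \right)} + I{\left(g{\left(B{\left(5 \right)} \right)} \right)}\right)^{2} = \left(-15 + \frac{-33 + 4 \left(1 + 5\right)^{2}}{2 \cdot 4 \left(1 + 5\right)^{2}}\right)^{2} = \left(-15 + \frac{-33 + 4 \cdot 6^{2}}{2 \cdot 4 \cdot 6^{2}}\right)^{2} = \left(-15 + \frac{-33 + 4 \cdot 36}{2 \cdot 4 \cdot 36}\right)^{2} = \left(-15 + \frac{-33 + 144}{2 \cdot 144}\right)^{2} = \left(-15 + \frac{1}{2} \cdot \frac{1}{144} \cdot 111\right)^{2} = \left(-15 + \frac{37}{96}\right)^{2} = \left(- \frac{1403}{96}\right)^{2} = \frac{1968409}{9216}$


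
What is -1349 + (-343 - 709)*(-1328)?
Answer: 1395707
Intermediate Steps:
-1349 + (-343 - 709)*(-1328) = -1349 - 1052*(-1328) = -1349 + 1397056 = 1395707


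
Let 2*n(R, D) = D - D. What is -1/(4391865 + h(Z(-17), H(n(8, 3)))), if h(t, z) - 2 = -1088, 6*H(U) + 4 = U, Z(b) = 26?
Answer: -1/4390779 ≈ -2.2775e-7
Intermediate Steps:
n(R, D) = 0 (n(R, D) = (D - D)/2 = (1/2)*0 = 0)
H(U) = -2/3 + U/6
h(t, z) = -1086 (h(t, z) = 2 - 1088 = -1086)
-1/(4391865 + h(Z(-17), H(n(8, 3)))) = -1/(4391865 - 1086) = -1/4390779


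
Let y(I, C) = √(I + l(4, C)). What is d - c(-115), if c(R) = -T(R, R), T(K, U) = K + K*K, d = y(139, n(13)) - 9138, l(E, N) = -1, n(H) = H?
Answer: 3972 + √138 ≈ 3983.7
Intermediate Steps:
y(I, C) = √(-1 + I) (y(I, C) = √(I - 1) = √(-1 + I))
d = -9138 + √138 (d = √(-1 + 139) - 9138 = √138 - 9138 = -9138 + √138 ≈ -9126.3)
T(K, U) = K + K²
c(R) = -R*(1 + R)
d - c(-115) = (-9138 + √138) - (-1)*(-115)*(1 - 115) = (-9138 + √138) - (-1)*(-115)*(-114) = (-9138 + √138) - 1*(-13110) = (-9138 + √138) + 13110 = 3972 + √138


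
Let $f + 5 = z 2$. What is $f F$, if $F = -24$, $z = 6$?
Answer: $-168$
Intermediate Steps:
$f = 7$ ($f = -5 + 6 \cdot 2 = -5 + 12 = 7$)
$f F = 7 \left(-24\right) = -168$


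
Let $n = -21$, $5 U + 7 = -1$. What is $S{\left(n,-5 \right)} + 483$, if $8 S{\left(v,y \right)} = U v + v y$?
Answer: $\frac{20013}{40} \approx 500.33$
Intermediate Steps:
$U = - \frac{8}{5}$ ($U = - \frac{7}{5} + \frac{1}{5} \left(-1\right) = - \frac{7}{5} - \frac{1}{5} = - \frac{8}{5} \approx -1.6$)
$S{\left(v,y \right)} = - \frac{v}{5} + \frac{v y}{8}$ ($S{\left(v,y \right)} = \frac{- \frac{8 v}{5} + v y}{8} = - \frac{v}{5} + \frac{v y}{8}$)
$S{\left(n,-5 \right)} + 483 = \frac{1}{40} \left(-21\right) \left(-8 + 5 \left(-5\right)\right) + 483 = \frac{1}{40} \left(-21\right) \left(-8 - 25\right) + 483 = \frac{1}{40} \left(-21\right) \left(-33\right) + 483 = \frac{693}{40} + 483 = \frac{20013}{40}$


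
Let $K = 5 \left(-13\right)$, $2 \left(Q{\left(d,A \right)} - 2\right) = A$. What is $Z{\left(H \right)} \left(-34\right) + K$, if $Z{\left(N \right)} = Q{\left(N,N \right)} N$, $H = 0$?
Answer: $-65$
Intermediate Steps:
$Q{\left(d,A \right)} = 2 + \frac{A}{2}$
$K = -65$
$Z{\left(N \right)} = N \left(2 + \frac{N}{2}\right)$ ($Z{\left(N \right)} = \left(2 + \frac{N}{2}\right) N = N \left(2 + \frac{N}{2}\right)$)
$Z{\left(H \right)} \left(-34\right) + K = \frac{1}{2} \cdot 0 \left(4 + 0\right) \left(-34\right) - 65 = \frac{1}{2} \cdot 0 \cdot 4 \left(-34\right) - 65 = 0 \left(-34\right) - 65 = 0 - 65 = -65$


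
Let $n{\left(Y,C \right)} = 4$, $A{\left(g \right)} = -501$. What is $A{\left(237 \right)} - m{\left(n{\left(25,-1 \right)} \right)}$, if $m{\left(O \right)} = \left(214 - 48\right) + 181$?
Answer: $-848$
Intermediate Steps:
$m{\left(O \right)} = 347$ ($m{\left(O \right)} = 166 + 181 = 347$)
$A{\left(237 \right)} - m{\left(n{\left(25,-1 \right)} \right)} = -501 - 347 = -848$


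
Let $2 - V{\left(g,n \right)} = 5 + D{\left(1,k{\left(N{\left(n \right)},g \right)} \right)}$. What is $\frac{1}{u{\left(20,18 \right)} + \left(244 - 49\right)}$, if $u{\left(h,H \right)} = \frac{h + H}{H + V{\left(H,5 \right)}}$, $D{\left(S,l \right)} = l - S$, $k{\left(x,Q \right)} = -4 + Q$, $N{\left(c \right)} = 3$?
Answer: $\frac{1}{214} \approx 0.0046729$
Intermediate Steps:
$V{\left(g,n \right)} = 2 - g$ ($V{\left(g,n \right)} = 2 - \left(5 + \left(\left(-4 + g\right) - 1\right)\right) = 2 - \left(5 + \left(-5 + g\right)\right) = 2 - g$)
$u{\left(h,H \right)} = \frac{H}{2} + \frac{h}{2}$ ($u{\left(h,H \right)} = \frac{h + H}{H - \left(-2 + H\right)} = \frac{H + h}{2} = \left(H + h\right) \frac{1}{2} = \frac{H}{2} + \frac{h}{2}$)
$\frac{1}{u{\left(20,18 \right)} + \left(244 - 49\right)} = \frac{1}{\left(\frac{1}{2} \cdot 18 + \frac{1}{2} \cdot 20\right) + \left(244 - 49\right)} = \frac{1}{\left(9 + 10\right) + 195} = \frac{1}{19 + 195} = \frac{1}{214}$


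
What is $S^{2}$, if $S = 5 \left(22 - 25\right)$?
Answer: $225$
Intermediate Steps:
$S = -15$ ($S = 5 \left(-3\right) = -15$)
$S^{2} = \left(-15\right)^{2} = 225$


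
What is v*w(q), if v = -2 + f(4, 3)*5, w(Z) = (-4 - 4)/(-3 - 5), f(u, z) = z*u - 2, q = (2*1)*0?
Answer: 48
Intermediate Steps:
q = 0 (q = 2*0 = 0)
f(u, z) = -2 + u*z (f(u, z) = u*z - 2 = -2 + u*z)
w(Z) = 1 (w(Z) = -8/(-8) = -8*(-⅛) = 1)
v = 48 (v = -2 + (-2 + 4*3)*5 = -2 + (-2 + 12)*5 = -2 + 10*5 = -2 + 50 = 48)
v*w(q) = 48*1 = 48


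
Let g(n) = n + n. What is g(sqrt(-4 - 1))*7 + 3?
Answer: 3 + 14*I*sqrt(5) ≈ 3.0 + 31.305*I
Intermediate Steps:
g(n) = 2*n
g(sqrt(-4 - 1))*7 + 3 = (2*sqrt(-4 - 1))*7 + 3 = (2*sqrt(-5))*7 + 3 = (2*(I*sqrt(5)))*7 + 3 = (2*I*sqrt(5))*7 + 3 = 14*I*sqrt(5) + 3 = 3 + 14*I*sqrt(5)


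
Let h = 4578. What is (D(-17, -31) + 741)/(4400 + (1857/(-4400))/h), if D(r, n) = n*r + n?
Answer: 8305712800/29543359381 ≈ 0.28114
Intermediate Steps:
D(r, n) = n + n*r
(D(-17, -31) + 741)/(4400 + (1857/(-4400))/h) = (-31*(1 - 17) + 741)/(4400 + (1857/(-4400))/4578) = (-31*(-16) + 741)/(4400 + (1857*(-1/4400))*(1/4578)) = (496 + 741)/(4400 - 1857/4400*1/4578) = 1237/(4400 - 619/6714400) = 1237/(29543359381/6714400) = 1237*(6714400/29543359381) = 8305712800/29543359381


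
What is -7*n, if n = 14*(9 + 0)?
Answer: -882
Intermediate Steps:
n = 126 (n = 14*9 = 126)
-7*n = -7*126 = -882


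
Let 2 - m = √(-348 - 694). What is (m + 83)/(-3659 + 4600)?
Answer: 85/941 - I*√1042/941 ≈ 0.090329 - 0.034304*I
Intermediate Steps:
m = 2 - I*√1042 (m = 2 - √(-348 - 694) = 2 - √(-1042) = 2 - I*√1042 ≈ 2.0 - 32.28*I)
(m + 83)/(-3659 + 4600) = ((2 - I*√1042) + 83)/(-3659 + 4600) = (85 - I*√1042)/941 = (85 - I*√1042)*(1/941) = 85/941 - I*√1042/941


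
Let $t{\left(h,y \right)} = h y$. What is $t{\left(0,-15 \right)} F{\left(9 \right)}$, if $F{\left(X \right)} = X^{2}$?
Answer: $0$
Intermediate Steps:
$t{\left(0,-15 \right)} F{\left(9 \right)} = 0 \left(-15\right) 9^{2} = 0 \cdot 81 = 0$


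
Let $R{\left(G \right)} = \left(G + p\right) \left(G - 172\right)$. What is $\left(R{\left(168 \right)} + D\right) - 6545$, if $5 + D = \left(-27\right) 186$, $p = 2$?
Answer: $-12252$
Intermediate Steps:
$D = -5027$ ($D = -5 - 5022 = -5027$)
$R{\left(G \right)} = \left(-172 + G\right) \left(2 + G\right)$ ($R{\left(G \right)} = \left(G + 2\right) \left(G - 172\right) = \left(2 + G\right) \left(-172 + G\right) = \left(-172 + G\right) \left(2 + G\right)$)
$\left(R{\left(168 \right)} + D\right) - 6545 = \left(\left(-344 + 168^{2} - 28560\right) - 5027\right) - 6545 = \left(\left(-344 + 28224 - 28560\right) - 5027\right) - 6545 = \left(-680 - 5027\right) - 6545 = -5707 - 6545 = -12252$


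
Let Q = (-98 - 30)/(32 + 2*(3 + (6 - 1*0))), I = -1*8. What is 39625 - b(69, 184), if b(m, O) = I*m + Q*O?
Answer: 1016201/25 ≈ 40648.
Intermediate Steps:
I = -8
Q = -64/25 (Q = -128/(32 + 2*(3 + (6 + 0))) = -128/(32 + 2*(3 + 6)) = -128/(32 + 2*9) = -128/(32 + 18) = -128/50 = -128*1/50 = -64/25 ≈ -2.5600)
b(m, O) = -8*m - 64*O/25
39625 - b(69, 184) = 39625 - (-8*69 - 64/25*184) = 39625 - (-552 - 11776/25) = 39625 - 1*(-25576/25) = 39625 + 25576/25 = 1016201/25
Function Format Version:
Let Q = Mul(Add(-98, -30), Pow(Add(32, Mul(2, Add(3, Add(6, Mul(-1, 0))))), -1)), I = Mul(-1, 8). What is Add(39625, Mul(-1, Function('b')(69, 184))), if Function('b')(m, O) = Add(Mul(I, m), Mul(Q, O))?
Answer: Rational(1016201, 25) ≈ 40648.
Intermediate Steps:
I = -8
Q = Rational(-64, 25) (Q = Mul(-128, Pow(Add(32, Mul(2, Add(3, Add(6, 0)))), -1)) = Mul(-128, Pow(Add(32, Mul(2, Add(3, 6))), -1)) = Mul(-128, Pow(Add(32, Mul(2, 9)), -1)) = Mul(-128, Pow(Add(32, 18), -1)) = Mul(-128, Pow(50, -1)) = Mul(-128, Rational(1, 50)) = Rational(-64, 25) ≈ -2.5600)
Function('b')(m, O) = Add(Mul(-8, m), Mul(Rational(-64, 25), O))
Add(39625, Mul(-1, Function('b')(69, 184))) = Add(39625, Mul(-1, Add(Mul(-8, 69), Mul(Rational(-64, 25), 184)))) = Add(39625, Mul(-1, Add(-552, Rational(-11776, 25)))) = Add(39625, Mul(-1, Rational(-25576, 25))) = Add(39625, Rational(25576, 25)) = Rational(1016201, 25)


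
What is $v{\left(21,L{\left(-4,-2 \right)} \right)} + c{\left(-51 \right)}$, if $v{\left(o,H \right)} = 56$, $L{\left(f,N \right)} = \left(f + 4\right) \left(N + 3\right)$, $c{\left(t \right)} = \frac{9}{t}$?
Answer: $\frac{949}{17} \approx 55.824$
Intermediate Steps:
$L{\left(f,N \right)} = \left(3 + N\right) \left(4 + f\right)$ ($L{\left(f,N \right)} = \left(4 + f\right) \left(3 + N\right) = \left(3 + N\right) \left(4 + f\right)$)
$v{\left(21,L{\left(-4,-2 \right)} \right)} + c{\left(-51 \right)} = 56 + \frac{9}{-51} = 56 + 9 \left(- \frac{1}{51}\right) = 56 - \frac{3}{17} = \frac{949}{17}$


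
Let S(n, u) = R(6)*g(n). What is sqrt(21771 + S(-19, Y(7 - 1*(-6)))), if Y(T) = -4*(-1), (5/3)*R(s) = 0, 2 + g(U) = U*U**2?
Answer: 3*sqrt(2419) ≈ 147.55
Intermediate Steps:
g(U) = -2 + U**3 (g(U) = -2 + U*U**2 = -2 + U**3)
R(s) = 0 (R(s) = (3/5)*0 = 0)
Y(T) = 4
S(n, u) = 0 (S(n, u) = 0*(-2 + n**3) = 0)
sqrt(21771 + S(-19, Y(7 - 1*(-6)))) = sqrt(21771 + 0) = sqrt(21771) = 3*sqrt(2419)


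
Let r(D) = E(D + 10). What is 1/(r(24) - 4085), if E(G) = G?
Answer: -1/4051 ≈ -0.00024685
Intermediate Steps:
r(D) = 10 + D (r(D) = D + 10 = 10 + D)
1/(r(24) - 4085) = 1/((10 + 24) - 4085) = 1/(34 - 4085) = 1/(-4051) = -1/4051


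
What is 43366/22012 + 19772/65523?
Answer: 1638345841/721146138 ≈ 2.2719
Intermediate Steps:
43366/22012 + 19772/65523 = 43366*(1/22012) + 19772*(1/65523) = 21683/11006 + 19772/65523 = 1638345841/721146138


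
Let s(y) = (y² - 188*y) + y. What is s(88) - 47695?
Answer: -56407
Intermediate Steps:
s(y) = y² - 187*y
s(88) - 47695 = 88*(-187 + 88) - 47695 = 88*(-99) - 47695 = -8712 - 47695 = -56407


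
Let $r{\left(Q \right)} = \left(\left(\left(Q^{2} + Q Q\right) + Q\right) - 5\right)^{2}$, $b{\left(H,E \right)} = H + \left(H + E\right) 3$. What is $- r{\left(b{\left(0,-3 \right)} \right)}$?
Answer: $-21904$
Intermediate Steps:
$b{\left(H,E \right)} = 3 E + 4 H$ ($b{\left(H,E \right)} = H + \left(E + H\right) 3 = H + \left(3 E + 3 H\right) = 3 E + 4 H$)
$r{\left(Q \right)} = \left(-5 + Q + 2 Q^{2}\right)^{2}$ ($r{\left(Q \right)} = \left(\left(\left(Q^{2} + Q^{2}\right) + Q\right) - 5\right)^{2} = \left(\left(2 Q^{2} + Q\right) - 5\right)^{2} = \left(\left(Q + 2 Q^{2}\right) - 5\right)^{2} = \left(-5 + Q + 2 Q^{2}\right)^{2}$)
$- r{\left(b{\left(0,-3 \right)} \right)} = - \left(-5 + \left(3 \left(-3\right) + 4 \cdot 0\right) + 2 \left(3 \left(-3\right) + 4 \cdot 0\right)^{2}\right)^{2} = - \left(-5 + \left(-9 + 0\right) + 2 \left(-9 + 0\right)^{2}\right)^{2} = - \left(-5 - 9 + 2 \left(-9\right)^{2}\right)^{2} = - \left(-5 - 9 + 2 \cdot 81\right)^{2} = - \left(-5 - 9 + 162\right)^{2} = - 148^{2} = \left(-1\right) 21904 = -21904$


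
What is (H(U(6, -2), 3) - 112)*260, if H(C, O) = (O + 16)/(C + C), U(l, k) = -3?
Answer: -89830/3 ≈ -29943.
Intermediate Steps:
H(C, O) = (16 + O)/(2*C) (H(C, O) = (16 + O)/((2*C)) = (16 + O)*(1/(2*C)) = (16 + O)/(2*C))
(H(U(6, -2), 3) - 112)*260 = ((1/2)*(16 + 3)/(-3) - 112)*260 = ((1/2)*(-1/3)*19 - 112)*260 = (-19/6 - 112)*260 = -691/6*260 = -89830/3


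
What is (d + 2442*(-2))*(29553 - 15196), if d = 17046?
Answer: 174609834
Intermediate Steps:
(d + 2442*(-2))*(29553 - 15196) = (17046 + 2442*(-2))*(29553 - 15196) = (17046 - 4884)*14357 = 12162*14357 = 174609834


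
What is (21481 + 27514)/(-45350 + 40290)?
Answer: -9799/1012 ≈ -9.6828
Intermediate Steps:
(21481 + 27514)/(-45350 + 40290) = 48995/(-5060) = 48995*(-1/5060) = -9799/1012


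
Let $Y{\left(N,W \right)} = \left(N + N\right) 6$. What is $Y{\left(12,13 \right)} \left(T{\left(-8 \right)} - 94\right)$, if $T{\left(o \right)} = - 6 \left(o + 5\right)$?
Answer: $-10944$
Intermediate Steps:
$T{\left(o \right)} = -30 - 6 o$ ($T{\left(o \right)} = - 6 \left(5 + o\right) = -30 - 6 o$)
$Y{\left(N,W \right)} = 12 N$ ($Y{\left(N,W \right)} = 2 N 6 = 12 N$)
$Y{\left(12,13 \right)} \left(T{\left(-8 \right)} - 94\right) = 12 \cdot 12 \left(\left(-30 - -48\right) - 94\right) = 144 \left(\left(-30 + 48\right) - 94\right) = 144 \left(18 - 94\right) = 144 \left(-76\right) = -10944$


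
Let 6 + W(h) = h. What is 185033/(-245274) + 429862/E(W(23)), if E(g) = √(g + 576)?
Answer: -185033/245274 + 429862*√593/593 ≈ 17652.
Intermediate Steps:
W(h) = -6 + h
E(g) = √(576 + g)
185033/(-245274) + 429862/E(W(23)) = 185033/(-245274) + 429862/(√(576 + (-6 + 23))) = 185033*(-1/245274) + 429862/(√(576 + 17)) = -185033/245274 + 429862/(√593) = -185033/245274 + 429862*(√593/593) = -185033/245274 + 429862*√593/593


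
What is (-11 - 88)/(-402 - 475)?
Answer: 99/877 ≈ 0.11288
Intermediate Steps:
(-11 - 88)/(-402 - 475) = -99/(-877) = -99*(-1/877) = 99/877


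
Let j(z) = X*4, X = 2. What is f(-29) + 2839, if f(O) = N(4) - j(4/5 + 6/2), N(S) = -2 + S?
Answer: 2833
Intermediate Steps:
j(z) = 8 (j(z) = 2*4 = 8)
f(O) = -6 (f(O) = (-2 + 4) - 1*8 = 2 - 8 = -6)
f(-29) + 2839 = -6 + 2839 = 2833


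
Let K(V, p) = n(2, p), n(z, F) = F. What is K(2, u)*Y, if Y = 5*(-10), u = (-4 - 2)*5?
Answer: 1500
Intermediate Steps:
u = -30 (u = -6*5 = -30)
K(V, p) = p
Y = -50
K(2, u)*Y = -30*(-50) = 1500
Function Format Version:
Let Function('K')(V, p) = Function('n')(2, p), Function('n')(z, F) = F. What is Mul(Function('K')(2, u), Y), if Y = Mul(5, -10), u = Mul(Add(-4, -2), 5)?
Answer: 1500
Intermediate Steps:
u = -30 (u = Mul(-6, 5) = -30)
Function('K')(V, p) = p
Y = -50
Mul(Function('K')(2, u), Y) = Mul(-30, -50) = 1500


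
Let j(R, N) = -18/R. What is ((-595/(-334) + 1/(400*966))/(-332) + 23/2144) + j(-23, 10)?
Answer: 1131036050911/1435378627200 ≈ 0.78797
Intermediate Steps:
((-595/(-334) + 1/(400*966))/(-332) + 23/2144) + j(-23, 10) = ((-595/(-334) + 1/(400*966))/(-332) + 23/2144) - 18/(-23) = ((-595*(-1/334) + (1/400)*(1/966))*(-1/332) + 23*(1/2144)) - 18*(-1/23) = ((595/334 + 1/386400)*(-1/332) + 23/2144) + 18/23 = ((114954167/64528800)*(-1/332) + 23/2144) + 18/23 = (-114954167/21423561600 + 23/2144) + 18/23 = 7696255711/1435378627200 + 18/23 = 1131036050911/1435378627200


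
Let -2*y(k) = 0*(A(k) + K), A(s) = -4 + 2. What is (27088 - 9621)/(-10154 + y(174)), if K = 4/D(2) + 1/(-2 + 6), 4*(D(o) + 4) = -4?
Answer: -17467/10154 ≈ -1.7202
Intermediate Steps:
D(o) = -5 (D(o) = -4 + (1/4)*(-4) = -4 - 1 = -5)
A(s) = -2
K = -11/20 (K = 4/(-5) + 1/(-2 + 6) = 4*(-1/5) + 1/4 = -4/5 + 1*(1/4) = -4/5 + 1/4 = -11/20 ≈ -0.55000)
y(k) = 0 (y(k) = -0*(-2 - 11/20) = -0*(-51)/20 = -1/2*0 = 0)
(27088 - 9621)/(-10154 + y(174)) = (27088 - 9621)/(-10154 + 0) = 17467/(-10154) = 17467*(-1/10154) = -17467/10154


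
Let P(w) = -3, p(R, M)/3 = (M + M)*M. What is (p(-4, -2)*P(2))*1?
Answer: -72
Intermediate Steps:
p(R, M) = 6*M² (p(R, M) = 3*((M + M)*M) = 3*((2*M)*M) = 3*(2*M²) = 6*M²)
(p(-4, -2)*P(2))*1 = ((6*(-2)²)*(-3))*1 = ((6*4)*(-3))*1 = (24*(-3))*1 = -72*1 = -72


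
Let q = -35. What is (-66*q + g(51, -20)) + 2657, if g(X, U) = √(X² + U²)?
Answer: 4967 + √3001 ≈ 5021.8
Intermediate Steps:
g(X, U) = √(U² + X²)
(-66*q + g(51, -20)) + 2657 = (-66*(-35) + √((-20)² + 51²)) + 2657 = (2310 + √(400 + 2601)) + 2657 = (2310 + √3001) + 2657 = 4967 + √3001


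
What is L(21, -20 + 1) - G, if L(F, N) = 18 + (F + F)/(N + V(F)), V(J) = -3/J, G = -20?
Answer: 2399/67 ≈ 35.806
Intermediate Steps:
L(F, N) = 18 + 2*F/(N - 3/F) (L(F, N) = 18 + (F + F)/(N - 3/F) = 18 + (2*F)/(N - 3/F) = 18 + 2*F/(N - 3/F))
L(21, -20 + 1) - G = 2*(-27 + 21*(21 + 9*(-20 + 1)))/(-3 + 21*(-20 + 1)) - 1*(-20) = 2*(-27 + 21*(21 + 9*(-19)))/(-3 + 21*(-19)) + 20 = 2*(-27 + 21*(21 - 171))/(-3 - 399) + 20 = 2*(-27 + 21*(-150))/(-402) + 20 = 2*(-1/402)*(-27 - 3150) + 20 = 2*(-1/402)*(-3177) + 20 = 1059/67 + 20 = 2399/67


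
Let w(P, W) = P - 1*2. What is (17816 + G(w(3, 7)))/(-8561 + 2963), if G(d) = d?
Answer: -5939/1866 ≈ -3.1827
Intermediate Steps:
w(P, W) = -2 + P (w(P, W) = P - 2 = -2 + P)
(17816 + G(w(3, 7)))/(-8561 + 2963) = (17816 + (-2 + 3))/(-8561 + 2963) = (17816 + 1)/(-5598) = 17817*(-1/5598) = -5939/1866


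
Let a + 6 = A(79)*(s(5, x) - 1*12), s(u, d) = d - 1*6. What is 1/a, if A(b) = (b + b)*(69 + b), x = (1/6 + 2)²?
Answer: -9/2800288 ≈ -3.2140e-6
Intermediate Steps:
x = 169/36 (x = (⅙ + 2)² = (13/6)² = 169/36 ≈ 4.6944)
A(b) = 2*b*(69 + b) (A(b) = (2*b)*(69 + b) = 2*b*(69 + b))
s(u, d) = -6 + d (s(u, d) = d - 6 = -6 + d)
a = -2800288/9 (a = -6 + (2*79*(69 + 79))*((-6 + 169/36) - 1*12) = -6 + (2*79*148)*(-47/36 - 12) = -6 + 23384*(-479/36) = -6 - 2800234/9 = -2800288/9 ≈ -3.1114e+5)
1/a = 1/(-2800288/9) = -9/2800288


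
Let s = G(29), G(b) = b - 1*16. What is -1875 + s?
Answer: -1862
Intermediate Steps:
G(b) = -16 + b (G(b) = b - 16 = -16 + b)
s = 13 (s = -16 + 29 = 13)
-1875 + s = -1875 + 13 = -1862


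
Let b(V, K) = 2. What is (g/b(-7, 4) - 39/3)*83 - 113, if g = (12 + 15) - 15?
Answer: -694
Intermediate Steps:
g = 12 (g = 27 - 15 = 12)
(g/b(-7, 4) - 39/3)*83 - 113 = (12/2 - 39/3)*83 - 113 = (12*(½) - 39*⅓)*83 - 113 = (6 - 13)*83 - 113 = -7*83 - 113 = -581 - 113 = -694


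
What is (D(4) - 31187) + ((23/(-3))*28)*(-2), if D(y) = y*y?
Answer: -92225/3 ≈ -30742.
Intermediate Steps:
D(y) = y**2
(D(4) - 31187) + ((23/(-3))*28)*(-2) = (4**2 - 31187) + ((23/(-3))*28)*(-2) = (16 - 31187) + ((23*(-1/3))*28)*(-2) = -31171 - 23/3*28*(-2) = -31171 - 644/3*(-2) = -31171 + 1288/3 = -92225/3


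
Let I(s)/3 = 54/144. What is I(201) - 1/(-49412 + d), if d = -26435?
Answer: 682631/606776 ≈ 1.1250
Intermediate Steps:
I(s) = 9/8 (I(s) = 3*(54/144) = 3*(54*(1/144)) = 3*(3/8) = 9/8)
I(201) - 1/(-49412 + d) = 9/8 - 1/(-49412 - 26435) = 9/8 - 1/(-75847) = 9/8 - 1*(-1/75847) = 9/8 + 1/75847 = 682631/606776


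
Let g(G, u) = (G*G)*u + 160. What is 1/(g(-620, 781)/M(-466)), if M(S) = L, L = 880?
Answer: 11/3752707 ≈ 2.9312e-6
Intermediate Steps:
g(G, u) = 160 + u*G² (g(G, u) = G²*u + 160 = u*G² + 160 = 160 + u*G²)
M(S) = 880
1/(g(-620, 781)/M(-466)) = 1/((160 + 781*(-620)²)/880) = 1/((160 + 781*384400)*(1/880)) = 1/((160 + 300216400)*(1/880)) = 1/(300216560*(1/880)) = 1/(3752707/11) = 11/3752707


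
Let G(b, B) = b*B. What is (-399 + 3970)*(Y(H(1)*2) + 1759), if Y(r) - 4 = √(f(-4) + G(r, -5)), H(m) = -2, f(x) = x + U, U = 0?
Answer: 6309957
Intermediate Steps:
G(b, B) = B*b
f(x) = x (f(x) = x + 0 = x)
Y(r) = 4 + √(-4 - 5*r)
(-399 + 3970)*(Y(H(1)*2) + 1759) = (-399 + 3970)*((4 + √(-4 - (-10)*2)) + 1759) = 3571*((4 + √(-4 - 5*(-4))) + 1759) = 3571*((4 + √(-4 + 20)) + 1759) = 3571*((4 + √16) + 1759) = 3571*((4 + 4) + 1759) = 3571*(8 + 1759) = 3571*1767 = 6309957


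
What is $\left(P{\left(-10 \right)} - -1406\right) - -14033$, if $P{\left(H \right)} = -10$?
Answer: $15429$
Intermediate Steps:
$\left(P{\left(-10 \right)} - -1406\right) - -14033 = \left(-10 - -1406\right) - -14033 = \left(-10 + 1406\right) + 14033 = 1396 + 14033 = 15429$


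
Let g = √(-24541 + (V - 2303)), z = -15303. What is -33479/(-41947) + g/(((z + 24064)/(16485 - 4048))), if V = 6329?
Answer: 33479/41947 + 12437*I*√20515/8761 ≈ 0.79813 + 203.33*I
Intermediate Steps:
g = I*√20515 (g = √(-24541 + (6329 - 2303)) = √(-24541 + 4026) = √(-20515) = I*√20515 ≈ 143.23*I)
-33479/(-41947) + g/(((z + 24064)/(16485 - 4048))) = -33479/(-41947) + (I*√20515)/(((-15303 + 24064)/(16485 - 4048))) = -33479*(-1/41947) + (I*√20515)/((8761/12437)) = 33479/41947 + (I*√20515)/((8761*(1/12437))) = 33479/41947 + (I*√20515)/(8761/12437) = 33479/41947 + (I*√20515)*(12437/8761) = 33479/41947 + 12437*I*√20515/8761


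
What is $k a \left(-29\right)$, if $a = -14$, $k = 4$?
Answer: $1624$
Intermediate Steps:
$k a \left(-29\right) = 4 \left(-14\right) \left(-29\right) = \left(-56\right) \left(-29\right) = 1624$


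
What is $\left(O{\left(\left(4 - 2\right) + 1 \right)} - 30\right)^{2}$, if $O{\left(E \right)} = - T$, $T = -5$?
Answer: $625$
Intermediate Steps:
$O{\left(E \right)} = 5$ ($O{\left(E \right)} = \left(-1\right) \left(-5\right) = 5$)
$\left(O{\left(\left(4 - 2\right) + 1 \right)} - 30\right)^{2} = \left(5 - 30\right)^{2} = \left(-25\right)^{2} = 625$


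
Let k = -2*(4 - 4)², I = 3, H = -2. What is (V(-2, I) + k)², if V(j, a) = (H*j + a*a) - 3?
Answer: 100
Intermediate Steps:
V(j, a) = -3 + a² - 2*j (V(j, a) = (-2*j + a*a) - 3 = (-2*j + a²) - 3 = (a² - 2*j) - 3 = -3 + a² - 2*j)
k = 0 (k = -2*0² = -2*0 = 0)
(V(-2, I) + k)² = ((-3 + 3² - 2*(-2)) + 0)² = ((-3 + 9 + 4) + 0)² = (10 + 0)² = 10² = 100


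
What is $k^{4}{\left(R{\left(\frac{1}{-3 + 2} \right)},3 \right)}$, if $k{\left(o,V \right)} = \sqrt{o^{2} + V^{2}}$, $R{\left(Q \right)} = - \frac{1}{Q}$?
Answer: $100$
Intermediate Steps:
$k{\left(o,V \right)} = \sqrt{V^{2} + o^{2}}$
$k^{4}{\left(R{\left(\frac{1}{-3 + 2} \right)},3 \right)} = \left(\sqrt{3^{2} + \left(- \frac{1}{\frac{1}{-3 + 2}}\right)^{2}}\right)^{4} = \left(\sqrt{9 + \left(- \frac{1}{\frac{1}{-1}}\right)^{2}}\right)^{4} = \left(\sqrt{9 + \left(- \frac{1}{-1}\right)^{2}}\right)^{4} = \left(\sqrt{9 + \left(\left(-1\right) \left(-1\right)\right)^{2}}\right)^{4} = \left(\sqrt{9 + 1^{2}}\right)^{4} = \left(\sqrt{9 + 1}\right)^{4} = \left(\sqrt{10}\right)^{4} = 100$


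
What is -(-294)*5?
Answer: 1470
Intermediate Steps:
-(-294)*5 = -21*(-14)*5 = 294*5 = 1470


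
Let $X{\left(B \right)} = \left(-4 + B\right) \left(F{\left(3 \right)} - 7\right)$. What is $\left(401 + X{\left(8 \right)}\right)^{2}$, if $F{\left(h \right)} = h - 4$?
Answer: $136161$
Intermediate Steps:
$F{\left(h \right)} = -4 + h$
$X{\left(B \right)} = 32 - 8 B$ ($X{\left(B \right)} = \left(-4 + B\right) \left(\left(-4 + 3\right) - 7\right) = \left(-4 + B\right) \left(-1 - 7\right) = \left(-4 + B\right) \left(-8\right) = 32 - 8 B$)
$\left(401 + X{\left(8 \right)}\right)^{2} = \left(401 + \left(32 - 64\right)\right)^{2} = \left(401 - 32\right)^{2} = 369^{2} = 136161$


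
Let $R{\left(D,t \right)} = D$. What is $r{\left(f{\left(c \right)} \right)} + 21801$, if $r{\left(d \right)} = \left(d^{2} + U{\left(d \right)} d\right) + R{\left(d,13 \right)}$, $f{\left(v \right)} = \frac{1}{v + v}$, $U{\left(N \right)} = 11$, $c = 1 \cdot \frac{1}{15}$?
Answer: $\frac{87789}{4} \approx 21947.0$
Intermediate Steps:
$c = \frac{1}{15}$ ($c = 1 \cdot \frac{1}{15} = \frac{1}{15} \approx 0.066667$)
$f{\left(v \right)} = \frac{1}{2 v}$
$r{\left(d \right)} = d^{2} + 12 d$ ($r{\left(d \right)} = \left(d^{2} + 11 d\right) + d = d^{2} + 12 d$)
$r{\left(f{\left(c \right)} \right)} + 21801 = \frac{\frac{1}{\frac{1}{15}}}{2} \left(12 + \frac{\frac{1}{\frac{1}{15}}}{2}\right) + 21801 = \frac{1}{2} \cdot 15 \left(12 + \frac{1}{2} \cdot 15\right) + 21801 = \frac{15 \left(12 + \frac{15}{2}\right)}{2} + 21801 = \frac{15}{2} \cdot \frac{39}{2} + 21801 = \frac{585}{4} + 21801 = \frac{87789}{4}$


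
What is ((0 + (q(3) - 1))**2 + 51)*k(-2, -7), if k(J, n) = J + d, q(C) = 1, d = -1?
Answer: -153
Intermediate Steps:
k(J, n) = -1 + J (k(J, n) = J - 1 = -1 + J)
((0 + (q(3) - 1))**2 + 51)*k(-2, -7) = ((0 + (1 - 1))**2 + 51)*(-1 - 2) = ((0 + 0)**2 + 51)*(-3) = (0**2 + 51)*(-3) = (0 + 51)*(-3) = 51*(-3) = -153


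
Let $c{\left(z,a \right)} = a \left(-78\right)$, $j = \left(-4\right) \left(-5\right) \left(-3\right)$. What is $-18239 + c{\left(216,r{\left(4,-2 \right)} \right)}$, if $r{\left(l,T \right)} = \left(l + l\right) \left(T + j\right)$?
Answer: $20449$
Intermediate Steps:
$j = -60$ ($j = 20 \left(-3\right) = -60$)
$r{\left(l,T \right)} = 2 l \left(-60 + T\right)$ ($r{\left(l,T \right)} = \left(l + l\right) \left(T - 60\right) = 2 l \left(-60 + T\right)$)
$c{\left(z,a \right)} = - 78 a$
$-18239 + c{\left(216,r{\left(4,-2 \right)} \right)} = -18239 - 78 \cdot 2 \cdot 4 \left(-60 - 2\right) = -18239 - 78 \cdot 2 \cdot 4 \left(-62\right) = -18239 - -38688 = -18239 + 38688 = 20449$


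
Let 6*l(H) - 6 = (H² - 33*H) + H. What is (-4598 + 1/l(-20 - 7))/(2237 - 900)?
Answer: -2450732/712621 ≈ -3.4390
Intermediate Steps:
l(H) = 1 - 16*H/3 + H²/6 (l(H) = 1 + ((H² - 33*H) + H)/6 = 1 + (H² - 32*H)/6 = 1 + (-16*H/3 + H²/6) = 1 - 16*H/3 + H²/6)
(-4598 + 1/l(-20 - 7))/(2237 - 900) = (-4598 + 1/(1 - 16*(-20 - 7)/3 + (-20 - 7)²/6))/(2237 - 900) = (-4598 + 1/(1 - 16/3*(-27) + (⅙)*(-27)²))/1337 = (-4598 + 1/(1 + 144 + (⅙)*729))*(1/1337) = (-4598 + 1/(1 + 144 + 243/2))*(1/1337) = (-4598 + 1/(533/2))*(1/1337) = (-4598 + 2/533)*(1/1337) = -2450732/533*1/1337 = -2450732/712621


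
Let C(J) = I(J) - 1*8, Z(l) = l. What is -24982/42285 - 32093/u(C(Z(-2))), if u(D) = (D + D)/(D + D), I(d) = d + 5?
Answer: -1357077487/42285 ≈ -32094.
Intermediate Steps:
I(d) = 5 + d
C(J) = -3 + J (C(J) = (5 + J) - 1*8 = (5 + J) - 8 = -3 + J)
u(D) = 1 (u(D) = (2*D)/((2*D)) = (2*D)*(1/(2*D)) = 1)
-24982/42285 - 32093/u(C(Z(-2))) = -24982/42285 - 32093/1 = -24982*1/42285 - 32093*1 = -24982/42285 - 32093 = -1357077487/42285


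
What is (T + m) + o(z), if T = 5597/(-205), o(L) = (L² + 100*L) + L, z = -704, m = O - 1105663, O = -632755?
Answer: -269356327/205 ≈ -1.3139e+6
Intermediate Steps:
m = -1738418 (m = -632755 - 1105663 = -1738418)
o(L) = L² + 101*L
T = -5597/205 (T = 5597*(-1/205) = -5597/205 ≈ -27.302)
(T + m) + o(z) = (-5597/205 - 1738418) - 704*(101 - 704) = -356381287/205 - 704*(-603) = -356381287/205 + 424512 = -269356327/205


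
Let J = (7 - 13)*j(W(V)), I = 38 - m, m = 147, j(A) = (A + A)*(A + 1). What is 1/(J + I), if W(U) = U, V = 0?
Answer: -1/109 ≈ -0.0091743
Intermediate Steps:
j(A) = 2*A*(1 + A) (j(A) = (2*A)*(1 + A) = 2*A*(1 + A))
I = -109 (I = 38 - 1*147 = 38 - 147 = -109)
J = 0 (J = (7 - 13)*(2*0*(1 + 0)) = -12*0 = -6*0 = 0)
1/(J + I) = 1/(0 - 109) = 1/(-109) = -1/109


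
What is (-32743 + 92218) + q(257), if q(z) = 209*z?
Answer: 113188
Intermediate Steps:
(-32743 + 92218) + q(257) = (-32743 + 92218) + 209*257 = 59475 + 53713 = 113188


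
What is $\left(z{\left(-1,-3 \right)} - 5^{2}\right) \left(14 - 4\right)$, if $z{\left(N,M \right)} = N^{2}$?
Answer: $-240$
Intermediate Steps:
$\left(z{\left(-1,-3 \right)} - 5^{2}\right) \left(14 - 4\right) = \left(\left(-1\right)^{2} - 5^{2}\right) \left(14 - 4\right) = \left(1 - 25\right) 10 = \left(-24\right) 10 = -240$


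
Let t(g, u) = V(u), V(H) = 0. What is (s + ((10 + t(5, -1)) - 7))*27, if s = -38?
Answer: -945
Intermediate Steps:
t(g, u) = 0
(s + ((10 + t(5, -1)) - 7))*27 = (-38 + ((10 + 0) - 7))*27 = (-38 + (10 - 7))*27 = (-38 + 3)*27 = -35*27 = -945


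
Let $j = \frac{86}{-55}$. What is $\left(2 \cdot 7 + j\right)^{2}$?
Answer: $\frac{467856}{3025} \approx 154.66$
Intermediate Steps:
$j = - \frac{86}{55}$ ($j = 86 \left(- \frac{1}{55}\right) = - \frac{86}{55} \approx -1.5636$)
$\left(2 \cdot 7 + j\right)^{2} = \left(2 \cdot 7 - \frac{86}{55}\right)^{2} = \left(14 - \frac{86}{55}\right)^{2} = \left(\frac{684}{55}\right)^{2} = \frac{467856}{3025}$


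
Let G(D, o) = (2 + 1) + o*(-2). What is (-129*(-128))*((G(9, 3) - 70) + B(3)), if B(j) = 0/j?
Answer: -1205376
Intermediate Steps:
B(j) = 0
G(D, o) = 3 - 2*o
(-129*(-128))*((G(9, 3) - 70) + B(3)) = (-129*(-128))*(((3 - 2*3) - 70) + 0) = 16512*(((3 - 6) - 70) + 0) = 16512*((-3 - 70) + 0) = 16512*(-73 + 0) = 16512*(-73) = -1205376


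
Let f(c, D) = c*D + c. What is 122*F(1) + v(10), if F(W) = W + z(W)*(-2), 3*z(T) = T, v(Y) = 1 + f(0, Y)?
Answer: 125/3 ≈ 41.667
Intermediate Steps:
f(c, D) = c + D*c (f(c, D) = D*c + c = c + D*c)
v(Y) = 1 (v(Y) = 1 + 0*(1 + Y) = 1 + 0 = 1)
z(T) = T/3
F(W) = W/3 (F(W) = W + (W/3)*(-2) = W - 2*W/3 = W/3)
122*F(1) + v(10) = 122*((1/3)*1) + 1 = 122*(1/3) + 1 = 122/3 + 1 = 125/3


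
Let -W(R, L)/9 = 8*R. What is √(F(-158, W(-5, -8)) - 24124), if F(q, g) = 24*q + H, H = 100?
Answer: 2*I*√6954 ≈ 166.78*I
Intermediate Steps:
W(R, L) = -72*R
F(q, g) = 100 + 24*q (F(q, g) = 24*q + 100 = 100 + 24*q)
√(F(-158, W(-5, -8)) - 24124) = √((100 + 24*(-158)) - 24124) = √((100 - 3792) - 24124) = √(-3692 - 24124) = √(-27816) = 2*I*√6954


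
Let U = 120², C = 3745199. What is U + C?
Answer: 3759599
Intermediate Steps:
U = 14400
U + C = 14400 + 3745199 = 3759599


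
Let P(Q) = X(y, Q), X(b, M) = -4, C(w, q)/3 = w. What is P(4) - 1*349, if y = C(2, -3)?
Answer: -353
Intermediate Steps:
C(w, q) = 3*w
y = 6 (y = 3*2 = 6)
P(Q) = -4
P(4) - 1*349 = -4 - 1*349 = -4 - 349 = -353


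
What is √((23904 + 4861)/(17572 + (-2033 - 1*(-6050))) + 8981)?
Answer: √4186529683086/21589 ≈ 94.775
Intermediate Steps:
√((23904 + 4861)/(17572 + (-2033 - 1*(-6050))) + 8981) = √(28765/(17572 + (-2033 + 6050)) + 8981) = √(28765/(17572 + 4017) + 8981) = √(28765/21589 + 8981) = √(193919574/21589) = √4186529683086/21589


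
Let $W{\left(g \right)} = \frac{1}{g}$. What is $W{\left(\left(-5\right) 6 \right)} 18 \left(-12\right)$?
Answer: $\frac{36}{5} \approx 7.2$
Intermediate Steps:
$W{\left(\left(-5\right) 6 \right)} 18 \left(-12\right) = \frac{1}{\left(-5\right) 6} \cdot 18 \left(-12\right) = \frac{1}{-30} \cdot 18 \left(-12\right) = \left(- \frac{1}{30}\right) 18 \left(-12\right) = \left(- \frac{3}{5}\right) \left(-12\right) = \frac{36}{5}$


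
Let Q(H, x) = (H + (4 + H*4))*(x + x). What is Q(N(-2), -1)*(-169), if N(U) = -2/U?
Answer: 3042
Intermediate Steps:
Q(H, x) = 2*x*(4 + 5*H) (Q(H, x) = (H + (4 + 4*H))*(2*x) = (4 + 5*H)*(2*x) = 2*x*(4 + 5*H))
Q(N(-2), -1)*(-169) = (2*(-1)*(4 + 5*(-2/(-2))))*(-169) = (2*(-1)*(4 + 5*(-2*(-½))))*(-169) = (2*(-1)*(4 + 5*1))*(-169) = (2*(-1)*(4 + 5))*(-169) = (2*(-1)*9)*(-169) = -18*(-169) = 3042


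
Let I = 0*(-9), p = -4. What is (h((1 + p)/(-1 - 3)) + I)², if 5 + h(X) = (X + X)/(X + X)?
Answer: 16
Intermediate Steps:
h(X) = -4 (h(X) = -5 + (X + X)/(X + X) = -5 + (2*X)/((2*X)) = -5 + (2*X)*(1/(2*X)) = -5 + 1 = -4)
I = 0
(h((1 + p)/(-1 - 3)) + I)² = (-4 + 0)² = (-4)² = 16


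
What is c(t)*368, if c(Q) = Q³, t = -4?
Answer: -23552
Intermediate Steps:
c(t)*368 = (-4)³*368 = -64*368 = -23552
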